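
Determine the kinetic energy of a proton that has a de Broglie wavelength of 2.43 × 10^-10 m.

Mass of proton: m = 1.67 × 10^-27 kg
2.23 × 10^-21 J (or 0.0139 eV)

From λ = h/√(2mKE), we solve for KE:

λ² = h²/(2mKE)
KE = h²/(2mλ²)
KE = (6.626 × 10^-34 J·s)² / (2 × 1.67 × 10^-27 kg × (2.43 × 10^-10 m)²)
KE = 2.23 × 10^-21 J
KE = 0.0139 eV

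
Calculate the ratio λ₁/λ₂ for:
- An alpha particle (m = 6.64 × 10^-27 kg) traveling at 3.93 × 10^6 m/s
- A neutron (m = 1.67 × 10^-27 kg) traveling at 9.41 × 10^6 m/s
λ₁/λ₂ = 0.602

Using λ = h/(mv):

λ₁ = h/(m₁v₁) = 2.54 × 10^-14 m
λ₂ = h/(m₂v₂) = 4.22 × 10^-14 m

Ratio λ₁/λ₂ = (m₂v₂)/(m₁v₁)
         = (1.67 × 10^-27 kg × 9.41 × 10^6 m/s) / (6.64 × 10^-27 kg × 3.93 × 10^6 m/s)
         = 0.602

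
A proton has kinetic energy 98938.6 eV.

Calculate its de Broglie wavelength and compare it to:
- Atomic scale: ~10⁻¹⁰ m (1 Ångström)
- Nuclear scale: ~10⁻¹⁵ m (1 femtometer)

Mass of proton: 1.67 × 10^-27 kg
λ = 9.11 × 10^-14 m, which is between nuclear and atomic scales.

Using λ = h/√(2mKE):

KE = 98938.6 eV = 1.585 × 10^-14 J

λ = h/√(2mKE)
λ = (6.626 × 10^-34 J·s) / √(2 × 1.67 × 10^-27 kg × 1.585 × 10^-14 J)
λ = 9.11 × 10^-14 m

Comparison:
- Atomic scale (10⁻¹⁰ m): λ is 0.00091× this size
- Nuclear scale (10⁻¹⁵ m): λ is 91× this size

The wavelength is between nuclear and atomic scales.

This wavelength is appropriate for probing atomic structure but too large for nuclear physics experiments.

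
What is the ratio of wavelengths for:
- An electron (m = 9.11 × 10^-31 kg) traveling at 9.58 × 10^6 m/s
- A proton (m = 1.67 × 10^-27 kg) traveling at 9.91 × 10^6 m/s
λ₁/λ₂ = 1.90 × 10^3

Using λ = h/(mv):

λ₁ = h/(m₁v₁) = 7.59 × 10^-11 m
λ₂ = h/(m₂v₂) = 4.00 × 10^-14 m

Ratio λ₁/λ₂ = (m₂v₂)/(m₁v₁)
         = (1.67 × 10^-27 kg × 9.91 × 10^6 m/s) / (9.11 × 10^-31 kg × 9.58 × 10^6 m/s)
         = 1.90 × 10^3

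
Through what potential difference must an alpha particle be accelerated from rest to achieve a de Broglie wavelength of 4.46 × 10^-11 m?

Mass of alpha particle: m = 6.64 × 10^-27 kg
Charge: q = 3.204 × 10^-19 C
5.19 × 10^-2 V

From λ = h/√(2mqV), we solve for V:

λ² = h²/(2mqV)
V = h²/(2mqλ²)
V = (6.626 × 10^-34 J·s)² / (2 × 6.64 × 10^-27 kg × 3.204 × 10^-19 C × (4.46 × 10^-11 m)²)
V = 5.19 × 10^-2 V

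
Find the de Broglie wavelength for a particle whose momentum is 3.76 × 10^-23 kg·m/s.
1.76 × 10^-11 m

Using the de Broglie relation λ = h/p:

λ = h/p
λ = (6.626 × 10^-34 J·s) / (3.76 × 10^-23 kg·m/s)
λ = 1.76 × 10^-11 m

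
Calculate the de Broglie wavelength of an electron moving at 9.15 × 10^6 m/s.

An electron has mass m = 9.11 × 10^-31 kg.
7.95 × 10^-11 m

Using the de Broglie relation λ = h/(mv):

λ = h/(mv)
λ = (6.626 × 10^-34 J·s) / (9.11 × 10^-31 kg × 9.15 × 10^6 m/s)
λ = 7.95 × 10^-11 m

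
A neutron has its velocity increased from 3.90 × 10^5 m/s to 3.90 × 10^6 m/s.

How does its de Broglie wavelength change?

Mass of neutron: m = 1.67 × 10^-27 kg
The wavelength decreases by a factor of 10.

Using λ = h/(mv):

Initial wavelength: λ₁ = h/(mv₁) = 1.02 × 10^-12 m
Final wavelength: λ₂ = h/(mv₂) = 1.02 × 10^-13 m

Since λ ∝ 1/v, when velocity increases by a factor of 10, the wavelength decreases by a factor of 10.

λ₂/λ₁ = v₁/v₂ = 1/10

The wavelength decreases by a factor of 10.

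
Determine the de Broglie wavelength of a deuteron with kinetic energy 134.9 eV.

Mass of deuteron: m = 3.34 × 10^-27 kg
1.74 × 10^-12 m

Using λ = h/√(2mKE):

First convert KE to Joules: KE = 134.9 eV = 2.161 × 10^-17 J

λ = h/√(2mKE)
λ = (6.626 × 10^-34 J·s) / √(2 × 3.34 × 10^-27 kg × 2.161 × 10^-17 J)
λ = 1.74 × 10^-12 m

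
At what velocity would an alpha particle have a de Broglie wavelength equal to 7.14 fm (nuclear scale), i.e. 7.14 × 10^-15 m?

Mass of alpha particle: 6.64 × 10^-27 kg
1.40 × 10^7 m/s

From λ = h/(mv), solve for v:

v = h/(mλ)
v = (6.626 × 10^-34 J·s) / (6.64 × 10^-27 kg × 7.14 × 10^-15 m)
v = 1.40 × 10^7 m/s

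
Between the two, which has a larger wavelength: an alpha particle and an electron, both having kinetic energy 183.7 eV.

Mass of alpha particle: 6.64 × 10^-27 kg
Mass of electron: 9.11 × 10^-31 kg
The electron has the longer wavelength.

Using λ = h/√(2mKE):

For alpha particle: λ₁ = h/√(2m₁KE) = 1.06 × 10^-12 m
For electron: λ₂ = h/√(2m₂KE) = 9.05 × 10^-11 m

Since λ ∝ 1/√m at constant kinetic energy, the lighter particle has the longer wavelength.

The electron has the longer de Broglie wavelength.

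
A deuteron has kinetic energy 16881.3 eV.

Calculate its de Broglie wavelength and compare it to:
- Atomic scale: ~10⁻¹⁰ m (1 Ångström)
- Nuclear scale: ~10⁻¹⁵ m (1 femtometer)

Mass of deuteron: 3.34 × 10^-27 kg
λ = 1.56 × 10^-13 m, which is between nuclear and atomic scales.

Using λ = h/√(2mKE):

KE = 16881.3 eV = 2.705 × 10^-15 J

λ = h/√(2mKE)
λ = (6.626 × 10^-34 J·s) / √(2 × 3.34 × 10^-27 kg × 2.705 × 10^-15 J)
λ = 1.56 × 10^-13 m

Comparison:
- Atomic scale (10⁻¹⁰ m): λ is 0.0016× this size
- Nuclear scale (10⁻¹⁵ m): λ is 1.6e+02× this size

The wavelength is between nuclear and atomic scales.

This wavelength is appropriate for probing atomic structure but too large for nuclear physics experiments.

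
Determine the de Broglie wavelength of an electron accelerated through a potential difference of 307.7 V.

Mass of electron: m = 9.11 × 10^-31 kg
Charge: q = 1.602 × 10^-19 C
6.99 × 10^-11 m

When a particle is accelerated through voltage V, it gains kinetic energy KE = qV.

The de Broglie wavelength is then λ = h/√(2mqV):

λ = h/√(2mqV)
λ = (6.626 × 10^-34 J·s) / √(2 × 9.11 × 10^-31 kg × 1.602 × 10^-19 C × 307.7 V)
λ = 6.99 × 10^-11 m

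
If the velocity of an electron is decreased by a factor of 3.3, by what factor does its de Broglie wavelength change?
The wavelength increases by a factor of 3.3.

From λ = h/(mv), the wavelength is inversely proportional to velocity:

λ ∝ 1/v

If v → v/3.3, then λ → 3.3λ

When velocity is decreased by a factor of 3.3, the wavelength increases by a factor of 3.3.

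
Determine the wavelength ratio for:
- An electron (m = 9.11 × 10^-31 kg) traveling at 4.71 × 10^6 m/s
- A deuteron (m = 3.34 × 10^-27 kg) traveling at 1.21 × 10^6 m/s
λ₁/λ₂ = 942

Using λ = h/(mv):

λ₁ = h/(m₁v₁) = 1.54 × 10^-10 m
λ₂ = h/(m₂v₂) = 1.64 × 10^-13 m

Ratio λ₁/λ₂ = (m₂v₂)/(m₁v₁)
         = (3.34 × 10^-27 kg × 1.21 × 10^6 m/s) / (9.11 × 10^-31 kg × 4.71 × 10^6 m/s)
         = 942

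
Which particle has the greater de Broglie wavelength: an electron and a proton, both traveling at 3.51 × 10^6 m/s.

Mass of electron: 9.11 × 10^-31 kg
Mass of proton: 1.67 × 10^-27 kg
The electron has the longer wavelength.

Using λ = h/(mv), since both particles have the same velocity, the wavelength depends only on mass.

For electron: λ₁ = h/(m₁v) = 2.07 × 10^-10 m
For proton: λ₂ = h/(m₂v) = 1.13 × 10^-13 m

Since λ ∝ 1/m at constant velocity, the lighter particle has the longer wavelength.

The electron has the longer de Broglie wavelength.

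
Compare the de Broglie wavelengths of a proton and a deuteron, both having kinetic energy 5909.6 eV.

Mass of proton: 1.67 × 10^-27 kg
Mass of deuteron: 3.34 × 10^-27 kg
The proton has the longer wavelength.

Using λ = h/√(2mKE):

For proton: λ₁ = h/√(2m₁KE) = 3.73 × 10^-13 m
For deuteron: λ₂ = h/√(2m₂KE) = 2.63 × 10^-13 m

Since λ ∝ 1/√m at constant kinetic energy, the lighter particle has the longer wavelength.

The proton has the longer de Broglie wavelength.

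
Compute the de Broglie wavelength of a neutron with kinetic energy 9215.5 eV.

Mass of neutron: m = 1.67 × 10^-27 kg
2.98 × 10^-13 m

Using λ = h/√(2mKE):

First convert KE to Joules: KE = 9215.5 eV = 1.476 × 10^-15 J

λ = h/√(2mKE)
λ = (6.626 × 10^-34 J·s) / √(2 × 1.67 × 10^-27 kg × 1.476 × 10^-15 J)
λ = 2.98 × 10^-13 m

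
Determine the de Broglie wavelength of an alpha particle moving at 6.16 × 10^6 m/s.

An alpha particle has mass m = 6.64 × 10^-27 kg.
1.62 × 10^-14 m

Using the de Broglie relation λ = h/(mv):

λ = h/(mv)
λ = (6.626 × 10^-34 J·s) / (6.64 × 10^-27 kg × 6.16 × 10^6 m/s)
λ = 1.62 × 10^-14 m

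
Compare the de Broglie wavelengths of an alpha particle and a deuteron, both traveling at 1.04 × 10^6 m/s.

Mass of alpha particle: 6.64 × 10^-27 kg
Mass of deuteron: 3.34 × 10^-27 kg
The deuteron has the longer wavelength.

Using λ = h/(mv), since both particles have the same velocity, the wavelength depends only on mass.

For alpha particle: λ₁ = h/(m₁v) = 9.60 × 10^-14 m
For deuteron: λ₂ = h/(m₂v) = 1.91 × 10^-13 m

Since λ ∝ 1/m at constant velocity, the lighter particle has the longer wavelength.

The deuteron has the longer de Broglie wavelength.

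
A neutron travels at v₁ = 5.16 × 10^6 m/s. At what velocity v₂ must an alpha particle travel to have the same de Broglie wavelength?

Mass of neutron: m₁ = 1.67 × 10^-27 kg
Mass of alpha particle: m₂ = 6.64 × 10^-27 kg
v₂ = 1.30 × 10^6 m/s

For equal de Broglie wavelengths: λ₁ = λ₂

h/(m₁v₁) = h/(m₂v₂)
m₁v₁ = m₂v₂
v₂ = v₁ · (m₁/m₂)

v₂ = 5.16 × 10^6 m/s × (1.67 × 10^-27 kg / 6.64 × 10^-27 kg)
v₂ = 1.30 × 10^6 m/s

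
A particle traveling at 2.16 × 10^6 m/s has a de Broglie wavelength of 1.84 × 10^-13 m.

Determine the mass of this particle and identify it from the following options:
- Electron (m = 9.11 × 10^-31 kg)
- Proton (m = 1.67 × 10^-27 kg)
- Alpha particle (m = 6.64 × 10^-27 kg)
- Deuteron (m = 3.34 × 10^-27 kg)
The particle is a proton.

From λ = h/(mv), solve for mass:

m = h/(λv)
m = (6.626 × 10^-34 J·s) / (1.84 × 10^-13 m × 2.16 × 10^6 m/s)
m = 1.67 × 10^-27 kg

Comparing with the listed masses, this is closest to a proton.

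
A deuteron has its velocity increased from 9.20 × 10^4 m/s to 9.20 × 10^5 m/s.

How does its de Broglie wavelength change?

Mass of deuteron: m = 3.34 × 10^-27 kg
The wavelength decreases by a factor of 10.

Using λ = h/(mv):

Initial wavelength: λ₁ = h/(mv₁) = 2.16 × 10^-12 m
Final wavelength: λ₂ = h/(mv₂) = 2.16 × 10^-13 m

Since λ ∝ 1/v, when velocity increases by a factor of 10, the wavelength decreases by a factor of 10.

λ₂/λ₁ = v₁/v₂ = 1/10

The wavelength decreases by a factor of 10.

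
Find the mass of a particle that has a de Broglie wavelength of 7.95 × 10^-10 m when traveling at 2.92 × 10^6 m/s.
2.85 × 10^-31 kg

From the de Broglie relation λ = h/(mv), we solve for m:

m = h/(λv)
m = (6.626 × 10^-34 J·s) / (7.95 × 10^-10 m × 2.92 × 10^6 m/s)
m = 2.85 × 10^-31 kg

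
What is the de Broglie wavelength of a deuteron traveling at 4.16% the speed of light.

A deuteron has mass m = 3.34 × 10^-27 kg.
1.59 × 10^-14 m

Using the de Broglie relation λ = h/(mv):

v = 4.16% × c = 1.247 × 10^7 m/s

λ = h/(mv)
λ = (6.626 × 10^-34 J·s) / (3.34 × 10^-27 kg × 1.247 × 10^7 m/s)
λ = 1.59 × 10^-14 m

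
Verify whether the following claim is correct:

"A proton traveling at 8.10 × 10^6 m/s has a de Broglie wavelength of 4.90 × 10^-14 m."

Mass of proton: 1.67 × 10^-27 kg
True

The claim is correct.

Using λ = h/(mv):
λ = (6.626 × 10^-34 J·s) / (1.67 × 10^-27 kg × 8.10 × 10^6 m/s)
λ = 4.90 × 10^-14 m

This matches the claimed value.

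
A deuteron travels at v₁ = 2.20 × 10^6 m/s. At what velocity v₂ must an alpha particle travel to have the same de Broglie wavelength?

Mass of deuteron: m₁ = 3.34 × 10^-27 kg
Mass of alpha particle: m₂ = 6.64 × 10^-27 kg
v₂ = 1.11 × 10^6 m/s

For equal de Broglie wavelengths: λ₁ = λ₂

h/(m₁v₁) = h/(m₂v₂)
m₁v₁ = m₂v₂
v₂ = v₁ · (m₁/m₂)

v₂ = 2.20 × 10^6 m/s × (3.34 × 10^-27 kg / 6.64 × 10^-27 kg)
v₂ = 1.11 × 10^6 m/s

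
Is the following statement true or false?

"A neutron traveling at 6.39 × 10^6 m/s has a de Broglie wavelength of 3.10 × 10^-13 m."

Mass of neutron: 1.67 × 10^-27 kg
False

The claim is incorrect.

Using λ = h/(mv):
λ = (6.626 × 10^-34 J·s) / (1.67 × 10^-27 kg × 6.39 × 10^6 m/s)
λ = 6.21 × 10^-14 m

The actual wavelength differs from the claimed 3.10 × 10^-13 m.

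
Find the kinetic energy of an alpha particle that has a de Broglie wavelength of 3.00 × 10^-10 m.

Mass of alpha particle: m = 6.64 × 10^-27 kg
3.67 × 10^-22 J (or 2.29 × 10^-3 eV)

From λ = h/√(2mKE), we solve for KE:

λ² = h²/(2mKE)
KE = h²/(2mλ²)
KE = (6.626 × 10^-34 J·s)² / (2 × 6.64 × 10^-27 kg × (3.00 × 10^-10 m)²)
KE = 3.67 × 10^-22 J
KE = 2.29 × 10^-3 eV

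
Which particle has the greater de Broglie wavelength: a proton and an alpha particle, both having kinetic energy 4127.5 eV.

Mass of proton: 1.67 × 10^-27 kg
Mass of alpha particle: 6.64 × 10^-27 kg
The proton has the longer wavelength.

Using λ = h/√(2mKE):

For proton: λ₁ = h/√(2m₁KE) = 4.46 × 10^-13 m
For alpha particle: λ₂ = h/√(2m₂KE) = 2.24 × 10^-13 m

Since λ ∝ 1/√m at constant kinetic energy, the lighter particle has the longer wavelength.

The proton has the longer de Broglie wavelength.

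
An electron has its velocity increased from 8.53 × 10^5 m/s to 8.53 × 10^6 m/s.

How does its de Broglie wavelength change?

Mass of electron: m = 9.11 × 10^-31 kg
The wavelength decreases by a factor of 10.

Using λ = h/(mv):

Initial wavelength: λ₁ = h/(mv₁) = 8.53 × 10^-10 m
Final wavelength: λ₂ = h/(mv₂) = 8.53 × 10^-11 m

Since λ ∝ 1/v, when velocity increases by a factor of 10, the wavelength decreases by a factor of 10.

λ₂/λ₁ = v₁/v₂ = 1/10

The wavelength decreases by a factor of 10.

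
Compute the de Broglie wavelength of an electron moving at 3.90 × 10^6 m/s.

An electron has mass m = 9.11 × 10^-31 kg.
1.86 × 10^-10 m

Using the de Broglie relation λ = h/(mv):

λ = h/(mv)
λ = (6.626 × 10^-34 J·s) / (9.11 × 10^-31 kg × 3.90 × 10^6 m/s)
λ = 1.86 × 10^-10 m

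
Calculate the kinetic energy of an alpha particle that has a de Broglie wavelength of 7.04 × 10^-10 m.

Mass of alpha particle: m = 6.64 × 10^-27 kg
6.67 × 10^-23 J (or 4.16 × 10^-4 eV)

From λ = h/√(2mKE), we solve for KE:

λ² = h²/(2mKE)
KE = h²/(2mλ²)
KE = (6.626 × 10^-34 J·s)² / (2 × 6.64 × 10^-27 kg × (7.04 × 10^-10 m)²)
KE = 6.67 × 10^-23 J
KE = 4.16 × 10^-4 eV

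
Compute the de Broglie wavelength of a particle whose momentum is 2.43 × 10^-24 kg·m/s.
2.73 × 10^-10 m

Using the de Broglie relation λ = h/p:

λ = h/p
λ = (6.626 × 10^-34 J·s) / (2.43 × 10^-24 kg·m/s)
λ = 2.73 × 10^-10 m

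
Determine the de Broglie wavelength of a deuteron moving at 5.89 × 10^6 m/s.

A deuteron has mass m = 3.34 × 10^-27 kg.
3.37 × 10^-14 m

Using the de Broglie relation λ = h/(mv):

λ = h/(mv)
λ = (6.626 × 10^-34 J·s) / (3.34 × 10^-27 kg × 5.89 × 10^6 m/s)
λ = 3.37 × 10^-14 m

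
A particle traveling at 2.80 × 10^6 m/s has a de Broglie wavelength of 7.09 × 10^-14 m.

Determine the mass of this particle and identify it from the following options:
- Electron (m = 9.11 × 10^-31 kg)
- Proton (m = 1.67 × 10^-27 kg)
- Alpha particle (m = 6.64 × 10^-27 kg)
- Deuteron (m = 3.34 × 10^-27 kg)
The particle is a deuteron.

From λ = h/(mv), solve for mass:

m = h/(λv)
m = (6.626 × 10^-34 J·s) / (7.09 × 10^-14 m × 2.80 × 10^6 m/s)
m = 3.34 × 10^-27 kg

Comparing with the listed masses, this is closest to a deuteron.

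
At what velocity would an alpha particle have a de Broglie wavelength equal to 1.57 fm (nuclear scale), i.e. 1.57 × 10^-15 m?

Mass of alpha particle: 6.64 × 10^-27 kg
6.36 × 10^7 m/s

From λ = h/(mv), solve for v:

v = h/(mλ)
v = (6.626 × 10^-34 J·s) / (6.64 × 10^-27 kg × 1.57 × 10^-15 m)
v = 6.36 × 10^7 m/s

Note: This velocity is 21.2% of the speed of light, so relativistic corrections would be needed for a more accurate calculation.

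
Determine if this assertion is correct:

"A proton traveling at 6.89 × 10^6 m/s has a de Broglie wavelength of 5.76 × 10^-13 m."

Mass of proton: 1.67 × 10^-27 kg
False

The claim is incorrect.

Using λ = h/(mv):
λ = (6.626 × 10^-34 J·s) / (1.67 × 10^-27 kg × 6.89 × 10^6 m/s)
λ = 5.76 × 10^-14 m

The actual wavelength differs from the claimed 5.76 × 10^-13 m.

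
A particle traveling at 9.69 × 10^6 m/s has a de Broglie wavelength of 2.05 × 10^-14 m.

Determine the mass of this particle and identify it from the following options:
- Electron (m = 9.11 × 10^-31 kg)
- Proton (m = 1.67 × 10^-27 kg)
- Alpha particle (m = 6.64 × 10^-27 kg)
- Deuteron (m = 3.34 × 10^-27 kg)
The particle is a deuteron.

From λ = h/(mv), solve for mass:

m = h/(λv)
m = (6.626 × 10^-34 J·s) / (2.05 × 10^-14 m × 9.69 × 10^6 m/s)
m = 3.34 × 10^-27 kg

Comparing with the listed masses, this is closest to a deuteron.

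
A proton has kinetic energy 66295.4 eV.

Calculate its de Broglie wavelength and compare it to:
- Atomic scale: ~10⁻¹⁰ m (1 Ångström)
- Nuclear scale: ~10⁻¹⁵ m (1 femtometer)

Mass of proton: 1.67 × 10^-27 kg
λ = 1.11 × 10^-13 m, which is between nuclear and atomic scales.

Using λ = h/√(2mKE):

KE = 66295.4 eV = 1.062 × 10^-14 J

λ = h/√(2mKE)
λ = (6.626 × 10^-34 J·s) / √(2 × 1.67 × 10^-27 kg × 1.062 × 10^-14 J)
λ = 1.11 × 10^-13 m

Comparison:
- Atomic scale (10⁻¹⁰ m): λ is 0.0011× this size
- Nuclear scale (10⁻¹⁵ m): λ is 1.1e+02× this size

The wavelength is between nuclear and atomic scales.

This wavelength is appropriate for probing atomic structure but too large for nuclear physics experiments.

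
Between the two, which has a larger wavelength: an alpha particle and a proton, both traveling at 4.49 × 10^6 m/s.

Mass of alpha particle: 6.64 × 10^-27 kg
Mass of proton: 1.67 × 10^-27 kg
The proton has the longer wavelength.

Using λ = h/(mv), since both particles have the same velocity, the wavelength depends only on mass.

For alpha particle: λ₁ = h/(m₁v) = 2.22 × 10^-14 m
For proton: λ₂ = h/(m₂v) = 8.84 × 10^-14 m

Since λ ∝ 1/m at constant velocity, the lighter particle has the longer wavelength.

The proton has the longer de Broglie wavelength.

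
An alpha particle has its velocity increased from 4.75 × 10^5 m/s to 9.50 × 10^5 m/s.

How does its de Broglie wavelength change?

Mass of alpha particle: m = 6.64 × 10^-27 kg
The wavelength decreases by a factor of 2.

Using λ = h/(mv):

Initial wavelength: λ₁ = h/(mv₁) = 2.10 × 10^-13 m
Final wavelength: λ₂ = h/(mv₂) = 1.05 × 10^-13 m

Since λ ∝ 1/v, when velocity increases by a factor of 2, the wavelength decreases by a factor of 2.

λ₂/λ₁ = v₁/v₂ = 1/2

The wavelength decreases by a factor of 2.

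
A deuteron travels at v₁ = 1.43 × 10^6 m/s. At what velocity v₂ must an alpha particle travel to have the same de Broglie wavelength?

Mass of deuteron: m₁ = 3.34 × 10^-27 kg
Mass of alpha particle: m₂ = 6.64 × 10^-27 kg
v₂ = 7.19 × 10^5 m/s

For equal de Broglie wavelengths: λ₁ = λ₂

h/(m₁v₁) = h/(m₂v₂)
m₁v₁ = m₂v₂
v₂ = v₁ · (m₁/m₂)

v₂ = 1.43 × 10^6 m/s × (3.34 × 10^-27 kg / 6.64 × 10^-27 kg)
v₂ = 7.19 × 10^5 m/s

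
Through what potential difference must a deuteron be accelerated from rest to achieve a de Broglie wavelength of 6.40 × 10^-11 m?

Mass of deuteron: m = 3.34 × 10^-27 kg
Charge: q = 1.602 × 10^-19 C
1.00 × 10^-1 V

From λ = h/√(2mqV), we solve for V:

λ² = h²/(2mqV)
V = h²/(2mqλ²)
V = (6.626 × 10^-34 J·s)² / (2 × 3.34 × 10^-27 kg × 1.602 × 10^-19 C × (6.40 × 10^-11 m)²)
V = 1.00 × 10^-1 V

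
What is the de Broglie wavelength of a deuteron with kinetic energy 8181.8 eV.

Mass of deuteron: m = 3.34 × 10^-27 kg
2.24 × 10^-13 m

Using λ = h/√(2mKE):

First convert KE to Joules: KE = 8181.8 eV = 1.311 × 10^-15 J

λ = h/√(2mKE)
λ = (6.626 × 10^-34 J·s) / √(2 × 3.34 × 10^-27 kg × 1.311 × 10^-15 J)
λ = 2.24 × 10^-13 m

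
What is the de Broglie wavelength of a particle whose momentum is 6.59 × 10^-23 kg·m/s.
1.01 × 10^-11 m

Using the de Broglie relation λ = h/p:

λ = h/p
λ = (6.626 × 10^-34 J·s) / (6.59 × 10^-23 kg·m/s)
λ = 1.01 × 10^-11 m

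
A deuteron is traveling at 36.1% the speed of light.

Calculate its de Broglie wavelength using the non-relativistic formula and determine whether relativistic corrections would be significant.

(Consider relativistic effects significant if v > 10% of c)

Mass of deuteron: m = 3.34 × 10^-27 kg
Yes, relativistic corrections are needed.

Using the non-relativistic de Broglie formula λ = h/(mv):

v = 36.1% × c = 1.082 × 10^8 m/s

λ = h/(mv)
λ = (6.626 × 10^-34 J·s) / (3.34 × 10^-27 kg × 1.082 × 10^8 m/s)
λ = 1.83 × 10^-15 m

Since v = 36.1% of c > 10% of c, relativistic corrections ARE significant and the actual wavelength would differ from this non-relativistic estimate.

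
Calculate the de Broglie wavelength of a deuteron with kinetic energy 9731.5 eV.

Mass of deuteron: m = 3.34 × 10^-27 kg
2.05 × 10^-13 m

Using λ = h/√(2mKE):

First convert KE to Joules: KE = 9731.5 eV = 1.559 × 10^-15 J

λ = h/√(2mKE)
λ = (6.626 × 10^-34 J·s) / √(2 × 3.34 × 10^-27 kg × 1.559 × 10^-15 J)
λ = 2.05 × 10^-13 m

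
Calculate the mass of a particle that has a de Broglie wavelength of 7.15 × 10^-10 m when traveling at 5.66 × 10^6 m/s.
1.64 × 10^-31 kg

From the de Broglie relation λ = h/(mv), we solve for m:

m = h/(λv)
m = (6.626 × 10^-34 J·s) / (7.15 × 10^-10 m × 5.66 × 10^6 m/s)
m = 1.64 × 10^-31 kg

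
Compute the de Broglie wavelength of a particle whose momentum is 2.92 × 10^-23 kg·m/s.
2.27 × 10^-11 m

Using the de Broglie relation λ = h/p:

λ = h/p
λ = (6.626 × 10^-34 J·s) / (2.92 × 10^-23 kg·m/s)
λ = 2.27 × 10^-11 m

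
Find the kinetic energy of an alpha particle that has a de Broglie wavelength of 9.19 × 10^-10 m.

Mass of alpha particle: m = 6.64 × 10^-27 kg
3.91 × 10^-23 J (or 2.44 × 10^-4 eV)

From λ = h/√(2mKE), we solve for KE:

λ² = h²/(2mKE)
KE = h²/(2mλ²)
KE = (6.626 × 10^-34 J·s)² / (2 × 6.64 × 10^-27 kg × (9.19 × 10^-10 m)²)
KE = 3.91 × 10^-23 J
KE = 2.44 × 10^-4 eV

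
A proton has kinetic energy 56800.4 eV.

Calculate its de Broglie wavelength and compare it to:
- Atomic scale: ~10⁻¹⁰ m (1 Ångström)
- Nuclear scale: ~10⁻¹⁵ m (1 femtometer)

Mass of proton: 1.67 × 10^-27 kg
λ = 1.20 × 10^-13 m, which is between nuclear and atomic scales.

Using λ = h/√(2mKE):

KE = 56800.4 eV = 9.100 × 10^-15 J

λ = h/√(2mKE)
λ = (6.626 × 10^-34 J·s) / √(2 × 1.67 × 10^-27 kg × 9.100 × 10^-15 J)
λ = 1.20 × 10^-13 m

Comparison:
- Atomic scale (10⁻¹⁰ m): λ is 0.0012× this size
- Nuclear scale (10⁻¹⁵ m): λ is 1.2e+02× this size

The wavelength is between nuclear and atomic scales.

This wavelength is appropriate for probing atomic structure but too large for nuclear physics experiments.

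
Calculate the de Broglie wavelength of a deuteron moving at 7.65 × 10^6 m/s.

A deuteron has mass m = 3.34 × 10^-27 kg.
2.59 × 10^-14 m

Using the de Broglie relation λ = h/(mv):

λ = h/(mv)
λ = (6.626 × 10^-34 J·s) / (3.34 × 10^-27 kg × 7.65 × 10^6 m/s)
λ = 2.59 × 10^-14 m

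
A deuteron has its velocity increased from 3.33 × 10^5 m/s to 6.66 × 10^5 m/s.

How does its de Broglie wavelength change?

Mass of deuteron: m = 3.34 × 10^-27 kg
The wavelength decreases by a factor of 2.

Using λ = h/(mv):

Initial wavelength: λ₁ = h/(mv₁) = 5.96 × 10^-13 m
Final wavelength: λ₂ = h/(mv₂) = 2.98 × 10^-13 m

Since λ ∝ 1/v, when velocity increases by a factor of 2, the wavelength decreases by a factor of 2.

λ₂/λ₁ = v₁/v₂ = 1/2

The wavelength decreases by a factor of 2.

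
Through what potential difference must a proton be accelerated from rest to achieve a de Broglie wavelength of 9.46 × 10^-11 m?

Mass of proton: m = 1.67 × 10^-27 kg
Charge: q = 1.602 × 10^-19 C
9.17 × 10^-2 V

From λ = h/√(2mqV), we solve for V:

λ² = h²/(2mqV)
V = h²/(2mqλ²)
V = (6.626 × 10^-34 J·s)² / (2 × 1.67 × 10^-27 kg × 1.602 × 10^-19 C × (9.46 × 10^-11 m)²)
V = 9.17 × 10^-2 V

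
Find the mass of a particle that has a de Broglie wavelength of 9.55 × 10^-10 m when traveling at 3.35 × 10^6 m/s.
2.07 × 10^-31 kg

From the de Broglie relation λ = h/(mv), we solve for m:

m = h/(λv)
m = (6.626 × 10^-34 J·s) / (9.55 × 10^-10 m × 3.35 × 10^6 m/s)
m = 2.07 × 10^-31 kg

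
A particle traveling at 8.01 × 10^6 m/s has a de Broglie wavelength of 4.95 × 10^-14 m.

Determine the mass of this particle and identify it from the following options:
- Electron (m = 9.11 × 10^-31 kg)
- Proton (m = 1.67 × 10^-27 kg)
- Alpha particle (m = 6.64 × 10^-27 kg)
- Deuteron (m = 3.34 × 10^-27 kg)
The particle is a proton.

From λ = h/(mv), solve for mass:

m = h/(λv)
m = (6.626 × 10^-34 J·s) / (4.95 × 10^-14 m × 8.01 × 10^6 m/s)
m = 1.67 × 10^-27 kg

Comparing with the listed masses, this is closest to a proton.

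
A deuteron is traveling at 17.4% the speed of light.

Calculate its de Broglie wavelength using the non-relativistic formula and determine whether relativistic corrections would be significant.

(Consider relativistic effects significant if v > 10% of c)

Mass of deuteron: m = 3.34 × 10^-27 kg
Yes, relativistic corrections are needed.

Using the non-relativistic de Broglie formula λ = h/(mv):

v = 17.4% × c = 5.216 × 10^7 m/s

λ = h/(mv)
λ = (6.626 × 10^-34 J·s) / (3.34 × 10^-27 kg × 5.216 × 10^7 m/s)
λ = 3.80 × 10^-15 m

Since v = 17.4% of c > 10% of c, relativistic corrections ARE significant and the actual wavelength would differ from this non-relativistic estimate.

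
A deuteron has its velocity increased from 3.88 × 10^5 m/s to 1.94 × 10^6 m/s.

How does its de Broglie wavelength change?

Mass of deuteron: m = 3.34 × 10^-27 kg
The wavelength decreases by a factor of 5.

Using λ = h/(mv):

Initial wavelength: λ₁ = h/(mv₁) = 5.11 × 10^-13 m
Final wavelength: λ₂ = h/(mv₂) = 1.02 × 10^-13 m

Since λ ∝ 1/v, when velocity increases by a factor of 5, the wavelength decreases by a factor of 5.

λ₂/λ₁ = v₁/v₂ = 1/5

The wavelength decreases by a factor of 5.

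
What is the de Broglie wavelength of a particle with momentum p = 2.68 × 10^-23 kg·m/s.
2.47 × 10^-11 m

Using the de Broglie relation λ = h/p:

λ = h/p
λ = (6.626 × 10^-34 J·s) / (2.68 × 10^-23 kg·m/s)
λ = 2.47 × 10^-11 m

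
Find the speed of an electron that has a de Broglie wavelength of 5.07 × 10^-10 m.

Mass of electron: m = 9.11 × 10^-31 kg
1.43 × 10^6 m/s

From the de Broglie relation λ = h/(mv), we solve for v:

v = h/(mλ)
v = (6.626 × 10^-34 J·s) / (9.11 × 10^-31 kg × 5.07 × 10^-10 m)
v = 1.43 × 10^6 m/s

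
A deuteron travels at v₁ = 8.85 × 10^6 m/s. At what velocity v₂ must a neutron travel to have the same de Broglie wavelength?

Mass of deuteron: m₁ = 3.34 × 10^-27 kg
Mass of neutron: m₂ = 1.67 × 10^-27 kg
v₂ = 1.77 × 10^7 m/s

For equal de Broglie wavelengths: λ₁ = λ₂

h/(m₁v₁) = h/(m₂v₂)
m₁v₁ = m₂v₂
v₂ = v₁ · (m₁/m₂)

v₂ = 8.85 × 10^6 m/s × (3.34 × 10^-27 kg / 1.67 × 10^-27 kg)
v₂ = 1.77 × 10^7 m/s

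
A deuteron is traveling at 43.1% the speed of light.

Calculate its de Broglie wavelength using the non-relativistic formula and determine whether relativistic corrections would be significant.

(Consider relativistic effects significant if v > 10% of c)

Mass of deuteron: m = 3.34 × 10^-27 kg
Yes, relativistic corrections are needed.

Using the non-relativistic de Broglie formula λ = h/(mv):

v = 43.1% × c = 1.292 × 10^8 m/s

λ = h/(mv)
λ = (6.626 × 10^-34 J·s) / (3.34 × 10^-27 kg × 1.292 × 10^8 m/s)
λ = 1.54 × 10^-15 m

Since v = 43.1% of c > 10% of c, relativistic corrections ARE significant and the actual wavelength would differ from this non-relativistic estimate.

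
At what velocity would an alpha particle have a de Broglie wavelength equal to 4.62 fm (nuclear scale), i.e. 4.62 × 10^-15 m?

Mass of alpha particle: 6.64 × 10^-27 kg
2.16 × 10^7 m/s

From λ = h/(mv), solve for v:

v = h/(mλ)
v = (6.626 × 10^-34 J·s) / (6.64 × 10^-27 kg × 4.62 × 10^-15 m)
v = 2.16 × 10^7 m/s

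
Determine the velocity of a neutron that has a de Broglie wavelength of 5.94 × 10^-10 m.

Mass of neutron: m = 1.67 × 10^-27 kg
6.68 × 10^2 m/s

From the de Broglie relation λ = h/(mv), we solve for v:

v = h/(mλ)
v = (6.626 × 10^-34 J·s) / (1.67 × 10^-27 kg × 5.94 × 10^-10 m)
v = 6.68 × 10^2 m/s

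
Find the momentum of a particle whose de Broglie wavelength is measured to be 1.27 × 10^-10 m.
5.22 × 10^-24 kg·m/s

From the de Broglie relation λ = h/p, we solve for p:

p = h/λ
p = (6.626 × 10^-34 J·s) / (1.27 × 10^-10 m)
p = 5.22 × 10^-24 kg·m/s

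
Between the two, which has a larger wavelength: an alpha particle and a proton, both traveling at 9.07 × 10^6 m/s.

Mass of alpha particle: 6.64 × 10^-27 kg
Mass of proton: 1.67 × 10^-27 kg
The proton has the longer wavelength.

Using λ = h/(mv), since both particles have the same velocity, the wavelength depends only on mass.

For alpha particle: λ₁ = h/(m₁v) = 1.10 × 10^-14 m
For proton: λ₂ = h/(m₂v) = 4.37 × 10^-14 m

Since λ ∝ 1/m at constant velocity, the lighter particle has the longer wavelength.

The proton has the longer de Broglie wavelength.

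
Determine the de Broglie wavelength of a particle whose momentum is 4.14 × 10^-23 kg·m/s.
1.60 × 10^-11 m

Using the de Broglie relation λ = h/p:

λ = h/p
λ = (6.626 × 10^-34 J·s) / (4.14 × 10^-23 kg·m/s)
λ = 1.60 × 10^-11 m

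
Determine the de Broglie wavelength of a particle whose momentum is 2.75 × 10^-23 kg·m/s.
2.41 × 10^-11 m

Using the de Broglie relation λ = h/p:

λ = h/p
λ = (6.626 × 10^-34 J·s) / (2.75 × 10^-23 kg·m/s)
λ = 2.41 × 10^-11 m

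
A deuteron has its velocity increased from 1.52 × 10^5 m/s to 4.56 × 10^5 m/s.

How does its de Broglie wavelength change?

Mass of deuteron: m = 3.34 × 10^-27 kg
The wavelength decreases by a factor of 3.

Using λ = h/(mv):

Initial wavelength: λ₁ = h/(mv₁) = 1.31 × 10^-12 m
Final wavelength: λ₂ = h/(mv₂) = 4.35 × 10^-13 m

Since λ ∝ 1/v, when velocity increases by a factor of 3, the wavelength decreases by a factor of 3.

λ₂/λ₁ = v₁/v₂ = 1/3

The wavelength decreases by a factor of 3.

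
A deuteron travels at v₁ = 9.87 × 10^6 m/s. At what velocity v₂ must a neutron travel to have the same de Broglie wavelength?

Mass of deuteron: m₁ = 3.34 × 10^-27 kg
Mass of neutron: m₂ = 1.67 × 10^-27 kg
v₂ = 1.97 × 10^7 m/s

For equal de Broglie wavelengths: λ₁ = λ₂

h/(m₁v₁) = h/(m₂v₂)
m₁v₁ = m₂v₂
v₂ = v₁ · (m₁/m₂)

v₂ = 9.87 × 10^6 m/s × (3.34 × 10^-27 kg / 1.67 × 10^-27 kg)
v₂ = 1.97 × 10^7 m/s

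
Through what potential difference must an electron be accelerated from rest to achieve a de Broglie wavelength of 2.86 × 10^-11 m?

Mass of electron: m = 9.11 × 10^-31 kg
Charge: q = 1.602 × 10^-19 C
1.84 × 10^3 V

From λ = h/√(2mqV), we solve for V:

λ² = h²/(2mqV)
V = h²/(2mqλ²)
V = (6.626 × 10^-34 J·s)² / (2 × 9.11 × 10^-31 kg × 1.602 × 10^-19 C × (2.86 × 10^-11 m)²)
V = 1.84 × 10^3 V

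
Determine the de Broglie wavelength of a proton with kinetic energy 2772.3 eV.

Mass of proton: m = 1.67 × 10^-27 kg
5.44 × 10^-13 m

Using λ = h/√(2mKE):

First convert KE to Joules: KE = 2772.3 eV = 4.442 × 10^-16 J

λ = h/√(2mKE)
λ = (6.626 × 10^-34 J·s) / √(2 × 1.67 × 10^-27 kg × 4.442 × 10^-16 J)
λ = 5.44 × 10^-13 m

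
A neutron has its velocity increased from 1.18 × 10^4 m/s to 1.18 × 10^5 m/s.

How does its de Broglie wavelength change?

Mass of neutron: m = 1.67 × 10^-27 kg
The wavelength decreases by a factor of 10.

Using λ = h/(mv):

Initial wavelength: λ₁ = h/(mv₁) = 3.36 × 10^-11 m
Final wavelength: λ₂ = h/(mv₂) = 3.36 × 10^-12 m

Since λ ∝ 1/v, when velocity increases by a factor of 10, the wavelength decreases by a factor of 10.

λ₂/λ₁ = v₁/v₂ = 1/10

The wavelength decreases by a factor of 10.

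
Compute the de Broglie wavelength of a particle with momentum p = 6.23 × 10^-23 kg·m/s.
1.06 × 10^-11 m

Using the de Broglie relation λ = h/p:

λ = h/p
λ = (6.626 × 10^-34 J·s) / (6.23 × 10^-23 kg·m/s)
λ = 1.06 × 10^-11 m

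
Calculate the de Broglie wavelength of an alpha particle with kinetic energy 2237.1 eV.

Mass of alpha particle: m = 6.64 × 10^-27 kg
3.04 × 10^-13 m

Using λ = h/√(2mKE):

First convert KE to Joules: KE = 2237.1 eV = 3.584 × 10^-16 J

λ = h/√(2mKE)
λ = (6.626 × 10^-34 J·s) / √(2 × 6.64 × 10^-27 kg × 3.584 × 10^-16 J)
λ = 3.04 × 10^-13 m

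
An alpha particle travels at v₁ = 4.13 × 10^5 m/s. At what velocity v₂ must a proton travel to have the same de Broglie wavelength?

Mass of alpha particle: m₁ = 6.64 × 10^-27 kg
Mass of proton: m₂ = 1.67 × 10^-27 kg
v₂ = 1.64 × 10^6 m/s

For equal de Broglie wavelengths: λ₁ = λ₂

h/(m₁v₁) = h/(m₂v₂)
m₁v₁ = m₂v₂
v₂ = v₁ · (m₁/m₂)

v₂ = 4.13 × 10^5 m/s × (6.64 × 10^-27 kg / 1.67 × 10^-27 kg)
v₂ = 1.64 × 10^6 m/s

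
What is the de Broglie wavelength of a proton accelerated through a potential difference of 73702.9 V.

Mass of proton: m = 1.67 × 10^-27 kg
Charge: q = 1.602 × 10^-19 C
1.06 × 10^-13 m

When a particle is accelerated through voltage V, it gains kinetic energy KE = qV.

The de Broglie wavelength is then λ = h/√(2mqV):

λ = h/√(2mqV)
λ = (6.626 × 10^-34 J·s) / √(2 × 1.67 × 10^-27 kg × 1.602 × 10^-19 C × 73702.9 V)
λ = 1.06 × 10^-13 m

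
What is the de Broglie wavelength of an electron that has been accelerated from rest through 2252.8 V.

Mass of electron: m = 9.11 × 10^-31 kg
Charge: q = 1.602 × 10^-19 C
2.58 × 10^-11 m

When a particle is accelerated through voltage V, it gains kinetic energy KE = qV.

The de Broglie wavelength is then λ = h/√(2mqV):

λ = h/√(2mqV)
λ = (6.626 × 10^-34 J·s) / √(2 × 9.11 × 10^-31 kg × 1.602 × 10^-19 C × 2252.8 V)
λ = 2.58 × 10^-11 m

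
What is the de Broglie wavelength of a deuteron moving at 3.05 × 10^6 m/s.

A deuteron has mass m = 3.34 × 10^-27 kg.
6.50 × 10^-14 m

Using the de Broglie relation λ = h/(mv):

λ = h/(mv)
λ = (6.626 × 10^-34 J·s) / (3.34 × 10^-27 kg × 3.05 × 10^6 m/s)
λ = 6.50 × 10^-14 m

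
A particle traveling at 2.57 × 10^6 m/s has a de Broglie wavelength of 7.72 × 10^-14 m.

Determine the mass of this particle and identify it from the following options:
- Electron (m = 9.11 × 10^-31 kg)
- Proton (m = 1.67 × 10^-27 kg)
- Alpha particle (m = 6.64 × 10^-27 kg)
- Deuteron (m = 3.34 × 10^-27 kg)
The particle is a deuteron.

From λ = h/(mv), solve for mass:

m = h/(λv)
m = (6.626 × 10^-34 J·s) / (7.72 × 10^-14 m × 2.57 × 10^6 m/s)
m = 3.34 × 10^-27 kg

Comparing with the listed masses, this is closest to a deuteron.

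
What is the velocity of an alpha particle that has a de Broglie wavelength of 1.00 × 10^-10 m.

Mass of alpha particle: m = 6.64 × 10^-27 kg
9.98 × 10^2 m/s

From the de Broglie relation λ = h/(mv), we solve for v:

v = h/(mλ)
v = (6.626 × 10^-34 J·s) / (6.64 × 10^-27 kg × 1.00 × 10^-10 m)
v = 9.98 × 10^2 m/s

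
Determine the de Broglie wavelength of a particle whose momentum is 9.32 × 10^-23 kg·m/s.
7.11 × 10^-12 m

Using the de Broglie relation λ = h/p:

λ = h/p
λ = (6.626 × 10^-34 J·s) / (9.32 × 10^-23 kg·m/s)
λ = 7.11 × 10^-12 m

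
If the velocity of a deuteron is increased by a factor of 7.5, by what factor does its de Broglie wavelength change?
The wavelength decreases by a factor of 7.5.

From λ = h/(mv), the wavelength is inversely proportional to velocity:

λ ∝ 1/v

If v → 7.5v, then λ → λ/7.5

When velocity is increased by a factor of 7.5, the wavelength decreases by a factor of 7.5.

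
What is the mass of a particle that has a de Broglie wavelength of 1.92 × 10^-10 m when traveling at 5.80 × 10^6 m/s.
5.95 × 10^-31 kg

From the de Broglie relation λ = h/(mv), we solve for m:

m = h/(λv)
m = (6.626 × 10^-34 J·s) / (1.92 × 10^-10 m × 5.80 × 10^6 m/s)
m = 5.95 × 10^-31 kg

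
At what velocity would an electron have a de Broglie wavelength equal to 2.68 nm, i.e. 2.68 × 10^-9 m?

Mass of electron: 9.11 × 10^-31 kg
2.71 × 10^5 m/s

From λ = h/(mv), solve for v:

v = h/(mλ)
v = (6.626 × 10^-34 J·s) / (9.11 × 10^-31 kg × 2.68 × 10^-9 m)
v = 2.71 × 10^5 m/s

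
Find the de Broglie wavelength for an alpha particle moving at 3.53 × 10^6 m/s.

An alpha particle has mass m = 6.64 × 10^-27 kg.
2.83 × 10^-14 m

Using the de Broglie relation λ = h/(mv):

λ = h/(mv)
λ = (6.626 × 10^-34 J·s) / (6.64 × 10^-27 kg × 3.53 × 10^6 m/s)
λ = 2.83 × 10^-14 m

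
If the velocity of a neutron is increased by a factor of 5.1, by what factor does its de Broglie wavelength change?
The wavelength decreases by a factor of 5.1.

From λ = h/(mv), the wavelength is inversely proportional to velocity:

λ ∝ 1/v

If v → 5.1v, then λ → λ/5.1

When velocity is increased by a factor of 5.1, the wavelength decreases by a factor of 5.1.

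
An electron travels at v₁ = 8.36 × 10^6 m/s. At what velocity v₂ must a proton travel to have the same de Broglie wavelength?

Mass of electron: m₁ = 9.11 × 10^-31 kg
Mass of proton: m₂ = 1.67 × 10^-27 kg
v₂ = 4.56 × 10^3 m/s

For equal de Broglie wavelengths: λ₁ = λ₂

h/(m₁v₁) = h/(m₂v₂)
m₁v₁ = m₂v₂
v₂ = v₁ · (m₁/m₂)

v₂ = 8.36 × 10^6 m/s × (9.11 × 10^-31 kg / 1.67 × 10^-27 kg)
v₂ = 4.56 × 10^3 m/s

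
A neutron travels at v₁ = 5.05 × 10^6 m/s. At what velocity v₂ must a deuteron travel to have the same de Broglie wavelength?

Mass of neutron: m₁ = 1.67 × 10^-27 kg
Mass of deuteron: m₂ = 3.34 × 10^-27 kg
v₂ = 2.52 × 10^6 m/s

For equal de Broglie wavelengths: λ₁ = λ₂

h/(m₁v₁) = h/(m₂v₂)
m₁v₁ = m₂v₂
v₂ = v₁ · (m₁/m₂)

v₂ = 5.05 × 10^6 m/s × (1.67 × 10^-27 kg / 3.34 × 10^-27 kg)
v₂ = 2.52 × 10^6 m/s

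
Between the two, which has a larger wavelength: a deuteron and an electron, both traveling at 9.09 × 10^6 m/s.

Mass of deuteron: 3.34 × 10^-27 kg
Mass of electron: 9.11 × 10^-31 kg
The electron has the longer wavelength.

Using λ = h/(mv), since both particles have the same velocity, the wavelength depends only on mass.

For deuteron: λ₁ = h/(m₁v) = 2.18 × 10^-14 m
For electron: λ₂ = h/(m₂v) = 8.00 × 10^-11 m

Since λ ∝ 1/m at constant velocity, the lighter particle has the longer wavelength.

The electron has the longer de Broglie wavelength.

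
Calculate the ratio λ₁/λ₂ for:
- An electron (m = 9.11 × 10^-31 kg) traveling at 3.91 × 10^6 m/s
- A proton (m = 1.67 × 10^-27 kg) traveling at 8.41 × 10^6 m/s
λ₁/λ₂ = 3.94 × 10^3

Using λ = h/(mv):

λ₁ = h/(m₁v₁) = 1.86 × 10^-10 m
λ₂ = h/(m₂v₂) = 4.72 × 10^-14 m

Ratio λ₁/λ₂ = (m₂v₂)/(m₁v₁)
         = (1.67 × 10^-27 kg × 8.41 × 10^6 m/s) / (9.11 × 10^-31 kg × 3.91 × 10^6 m/s)
         = 3.94 × 10^3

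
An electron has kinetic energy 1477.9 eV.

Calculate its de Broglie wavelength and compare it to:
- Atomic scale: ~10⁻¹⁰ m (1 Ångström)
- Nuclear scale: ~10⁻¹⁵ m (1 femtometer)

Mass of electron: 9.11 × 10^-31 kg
λ = 3.19 × 10^-11 m, which is between nuclear and atomic scales.

Using λ = h/√(2mKE):

KE = 1477.9 eV = 2.368 × 10^-16 J

λ = h/√(2mKE)
λ = (6.626 × 10^-34 J·s) / √(2 × 9.11 × 10^-31 kg × 2.368 × 10^-16 J)
λ = 3.19 × 10^-11 m

Comparison:
- Atomic scale (10⁻¹⁰ m): λ is 0.32× this size
- Nuclear scale (10⁻¹⁵ m): λ is 3.2e+04× this size

The wavelength is between nuclear and atomic scales.

This wavelength is appropriate for probing atomic structure but too large for nuclear physics experiments.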